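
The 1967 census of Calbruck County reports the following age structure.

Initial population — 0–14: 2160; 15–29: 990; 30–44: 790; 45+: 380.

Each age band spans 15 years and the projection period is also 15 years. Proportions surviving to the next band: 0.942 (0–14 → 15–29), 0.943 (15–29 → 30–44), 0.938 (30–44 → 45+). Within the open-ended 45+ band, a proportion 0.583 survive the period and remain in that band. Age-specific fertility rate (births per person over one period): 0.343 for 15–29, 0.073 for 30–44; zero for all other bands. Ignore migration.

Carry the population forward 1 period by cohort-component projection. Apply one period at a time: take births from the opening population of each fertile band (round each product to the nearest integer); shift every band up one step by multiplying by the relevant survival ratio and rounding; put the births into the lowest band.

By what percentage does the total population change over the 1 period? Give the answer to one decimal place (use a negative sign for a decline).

0.2

Call the groups 1 to 4, youngest first.
[period 1]
Births: 990 × 0.343 = 340, 790 × 0.073 = 58 ⇒ total 398
Group 2: 2160 × 0.942 = 2035
Group 3: 990 × 0.943 = 934
Group 4: 790 × 0.938 + 380 × 0.583 = 741 + 222 = 963
Giving 398 / 2035 / 934 / 963.
Total: 4320 → 4330; change = 10; percentage change = 0.2%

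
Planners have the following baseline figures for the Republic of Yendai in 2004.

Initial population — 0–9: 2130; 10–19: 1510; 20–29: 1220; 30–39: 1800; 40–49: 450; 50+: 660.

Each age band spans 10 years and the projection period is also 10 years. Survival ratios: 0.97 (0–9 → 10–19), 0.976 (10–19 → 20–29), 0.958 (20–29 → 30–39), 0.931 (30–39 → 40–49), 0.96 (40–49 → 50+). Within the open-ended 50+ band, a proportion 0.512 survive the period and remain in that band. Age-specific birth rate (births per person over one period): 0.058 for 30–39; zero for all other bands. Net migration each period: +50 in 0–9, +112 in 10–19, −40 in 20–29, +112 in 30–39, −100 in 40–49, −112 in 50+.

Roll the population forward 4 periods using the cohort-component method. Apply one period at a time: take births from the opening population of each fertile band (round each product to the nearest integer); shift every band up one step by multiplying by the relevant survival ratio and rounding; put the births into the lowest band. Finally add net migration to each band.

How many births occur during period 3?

— Period 1 —
Births: 1800 * 0.058 = 104
10–19: 2130 * 0.97 = 2066
20–29: 1510 * 0.976 = 1474
30–39: 1220 * 0.958 = 1169
40–49: 1800 * 0.931 = 1676
50+: 450 * 0.96 + 660 * 0.512 = 432 + 338 = 770
Net migration: 0–9 + 50 → 154; 10–19 + 112 → 2178; 20–29 − 40 → 1434; 30–39 + 112 → 1281; 40–49 − 100 → 1576; 50+ − 112 → 658
Population now: 0–9=154, 10–19=2178, 20–29=1434, 30–39=1281, 40–49=1576, 50+=658
— Period 2 —
Births: 1281 * 0.058 = 74
10–19: 154 * 0.97 = 149
20–29: 2178 * 0.976 = 2126
30–39: 1434 * 0.958 = 1374
40–49: 1281 * 0.931 = 1193
50+: 1576 * 0.96 + 658 * 0.512 = 1513 + 337 = 1850
Net migration: 0–9 + 50 → 124; 10–19 + 112 → 261; 20–29 − 40 → 2086; 30–39 + 112 → 1486; 40–49 − 100 → 1093; 50+ − 112 → 1738
Population now: 0–9=124, 10–19=261, 20–29=2086, 30–39=1486, 40–49=1093, 50+=1738
— Period 3 —
Births: 1486 * 0.058 = 86
10–19: 124 * 0.97 = 120
20–29: 261 * 0.976 = 255
30–39: 2086 * 0.958 = 1998
40–49: 1486 * 0.931 = 1383
50+: 1093 * 0.96 + 1738 * 0.512 = 1049 + 890 = 1939
Net migration: 0–9 + 50 → 136; 10–19 + 112 → 232; 20–29 − 40 → 215; 30–39 + 112 → 2110; 40–49 − 100 → 1283; 50+ − 112 → 1827
Population now: 0–9=136, 10–19=232, 20–29=215, 30–39=2110, 40–49=1283, 50+=1827

86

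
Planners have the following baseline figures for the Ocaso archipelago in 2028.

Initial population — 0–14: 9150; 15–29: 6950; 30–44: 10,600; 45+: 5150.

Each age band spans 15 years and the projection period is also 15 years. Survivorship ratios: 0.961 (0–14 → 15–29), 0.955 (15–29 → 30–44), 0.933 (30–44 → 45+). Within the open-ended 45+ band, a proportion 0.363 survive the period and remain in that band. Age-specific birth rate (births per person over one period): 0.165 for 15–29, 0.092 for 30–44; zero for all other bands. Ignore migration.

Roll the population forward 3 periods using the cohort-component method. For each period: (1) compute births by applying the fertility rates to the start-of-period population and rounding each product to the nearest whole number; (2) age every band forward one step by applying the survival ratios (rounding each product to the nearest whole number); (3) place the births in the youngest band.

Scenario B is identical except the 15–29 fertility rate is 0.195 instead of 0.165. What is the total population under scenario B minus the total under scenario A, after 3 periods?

Period 1.
Births: 6950 × 0.165 = 1147 ; 10600 × 0.092 = 975 ⇒ total 2122
15–29: 9150 × 0.961 = 8793
30–44: 6950 × 0.955 = 6637
45+: 10600 × 0.933 + 5150 × 0.363 = 9890 + 1869 = 11759
→ [2122, 8793, 6637, 11759]
Period 2.
Births: 8793 × 0.165 = 1451 ; 6637 × 0.092 = 611 ⇒ total 2062
15–29: 2122 × 0.961 = 2039
30–44: 8793 × 0.955 = 8397
45+: 6637 × 0.933 + 11759 × 0.363 = 6192 + 4269 = 10461
→ [2062, 2039, 8397, 10461]
Period 3.
Births: 2039 × 0.165 = 336 ; 8397 × 0.092 = 773 ⇒ total 1109
15–29: 2062 × 0.961 = 1982
30–44: 2039 × 0.955 = 1947
45+: 8397 × 0.933 + 10461 × 0.363 = 7834 + 3797 = 11631
→ [1109, 1982, 1947, 11631]
Scenario A total after 3 periods: 16669
Scenario B projection —
Period 1.
Births: 6950 × 0.195 = 1355 ; 10600 × 0.092 = 975 ⇒ total 2330
15–29: 9150 × 0.961 = 8793
30–44: 6950 × 0.955 = 6637
45+: 10600 × 0.933 + 5150 × 0.363 = 9890 + 1869 = 11759
→ [2330, 8793, 6637, 11759]
Period 2.
Births: 8793 × 0.195 = 1715 ; 6637 × 0.092 = 611 ⇒ total 2326
15–29: 2330 × 0.961 = 2239
30–44: 8793 × 0.955 = 8397
45+: 6637 × 0.933 + 11759 × 0.363 = 6192 + 4269 = 10461
→ [2326, 2239, 8397, 10461]
Period 3.
Births: 2239 × 0.195 = 437 ; 8397 × 0.092 = 773 ⇒ total 1210
15–29: 2326 × 0.961 = 2235
30–44: 2239 × 0.955 = 2138
45+: 8397 × 0.933 + 10461 × 0.363 = 7834 + 3797 = 11631
→ [1210, 2235, 2138, 11631]
Scenario B total after 3 periods: 17214
Difference B − A = 17214 − 16669 = 545

545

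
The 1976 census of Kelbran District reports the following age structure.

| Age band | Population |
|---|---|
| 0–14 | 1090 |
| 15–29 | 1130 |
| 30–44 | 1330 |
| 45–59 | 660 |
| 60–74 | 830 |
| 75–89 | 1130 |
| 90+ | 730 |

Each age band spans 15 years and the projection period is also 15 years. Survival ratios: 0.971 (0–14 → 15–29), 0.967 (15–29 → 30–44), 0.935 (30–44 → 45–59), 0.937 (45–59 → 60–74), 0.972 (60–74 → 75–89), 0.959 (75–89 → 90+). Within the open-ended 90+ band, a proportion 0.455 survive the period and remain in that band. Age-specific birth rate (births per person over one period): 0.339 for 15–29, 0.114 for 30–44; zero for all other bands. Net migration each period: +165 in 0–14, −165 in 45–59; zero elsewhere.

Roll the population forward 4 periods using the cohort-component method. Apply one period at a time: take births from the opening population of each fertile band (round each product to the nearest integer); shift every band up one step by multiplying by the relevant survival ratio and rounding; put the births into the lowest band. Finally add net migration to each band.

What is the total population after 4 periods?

Call the groups 1 to 7, youngest first.
Period 1:
Births: 1130 × 0.339 = 383 ; 1330 × 0.114 = 152 → total 535
Group 2: 1090 × 0.971 = 1058
Group 3: 1130 × 0.967 = 1093
Group 4: 1330 × 0.935 = 1244
Group 5: 660 × 0.937 = 618
Group 6: 830 × 0.972 = 807
Group 7: 1130 × 0.959 + 730 × 0.455 = 1084 + 332 = 1416
Net migration: Group 1 + 165 → 700; Group 4 − 165 → 1079
Population now: 0–14=700, 15–29=1058, 30–44=1093, 45–59=1079, 60–74=618, 75–89=807, 90+=1416
Period 2:
Births: 1058 × 0.339 = 359 ; 1093 × 0.114 = 125 → total 484
Group 2: 700 × 0.971 = 680
Group 3: 1058 × 0.967 = 1023
Group 4: 1093 × 0.935 = 1022
Group 5: 1079 × 0.937 = 1011
Group 6: 618 × 0.972 = 601
Group 7: 807 × 0.959 + 1416 × 0.455 = 774 + 644 = 1418
Net migration: Group 1 + 165 → 649; Group 4 − 165 → 857
Population now: 0–14=649, 15–29=680, 30–44=1023, 45–59=857, 60–74=1011, 75–89=601, 90+=1418
Period 3:
Births: 680 × 0.339 = 231 ; 1023 × 0.114 = 117 → total 348
Group 2: 649 × 0.971 = 630
Group 3: 680 × 0.967 = 658
Group 4: 1023 × 0.935 = 957
Group 5: 857 × 0.937 = 803
Group 6: 1011 × 0.972 = 983
Group 7: 601 × 0.959 + 1418 × 0.455 = 576 + 645 = 1221
Net migration: Group 1 + 165 → 513; Group 4 − 165 → 792
Population now: 0–14=513, 15–29=630, 30–44=658, 45–59=792, 60–74=803, 75–89=983, 90+=1221
Period 4:
Births: 630 × 0.339 = 214 ; 658 × 0.114 = 75 → total 289
Group 2: 513 × 0.971 = 498
Group 3: 630 × 0.967 = 609
Group 4: 658 × 0.935 = 615
Group 5: 792 × 0.937 = 742
Group 6: 803 × 0.972 = 781
Group 7: 983 × 0.959 + 1221 × 0.455 = 943 + 556 = 1499
Net migration: Group 1 + 165 → 454; Group 4 − 165 → 450
Population now: 0–14=454, 15–29=498, 30–44=609, 45–59=450, 60–74=742, 75–89=781, 90+=1499
Total after period 4: 454 + 498 + 609 + 450 + 742 + 781 + 1499 = 5033

5033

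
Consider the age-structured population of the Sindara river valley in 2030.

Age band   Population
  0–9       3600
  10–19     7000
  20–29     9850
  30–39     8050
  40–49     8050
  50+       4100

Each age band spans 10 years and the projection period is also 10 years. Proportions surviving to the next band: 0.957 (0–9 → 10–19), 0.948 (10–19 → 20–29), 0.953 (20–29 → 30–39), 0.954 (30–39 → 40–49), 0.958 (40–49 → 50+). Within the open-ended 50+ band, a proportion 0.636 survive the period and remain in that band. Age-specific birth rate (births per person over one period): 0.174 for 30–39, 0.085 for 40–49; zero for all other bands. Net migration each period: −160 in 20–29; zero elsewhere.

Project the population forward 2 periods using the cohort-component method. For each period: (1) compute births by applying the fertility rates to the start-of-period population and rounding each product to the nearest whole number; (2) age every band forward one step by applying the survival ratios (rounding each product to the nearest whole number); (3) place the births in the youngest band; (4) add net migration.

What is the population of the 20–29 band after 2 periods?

(Groups numbered youngest = 1 to oldest = 6.)
Period 1:
Births: 8050 × 0.174 = 1401  |  8050 × 0.085 = 684 ⇒ total 2085
Group 2: 3600 × 0.957 = 3445
Group 3: 7000 × 0.948 = 6636
Group 4: 9850 × 0.953 = 9387
Group 5: 8050 × 0.954 = 7680
Group 6: 8050 × 0.958 + 4100 × 0.636 = 7712 + 2608 = 10320
Net migration: Group 3 − 160 → 6476
End of period: [2085, 3445, 6476, 9387, 7680, 10320]
Period 2:
Births: 9387 × 0.174 = 1633  |  7680 × 0.085 = 653 ⇒ total 2286
Group 2: 2085 × 0.957 = 1995
Group 3: 3445 × 0.948 = 3266
Group 4: 6476 × 0.953 = 6172
Group 5: 9387 × 0.954 = 8955
Group 6: 7680 × 0.958 + 10320 × 0.636 = 7357 + 6564 = 13921
Net migration: Group 3 − 160 → 3106
End of period: [2286, 1995, 3106, 6172, 8955, 13921]

3106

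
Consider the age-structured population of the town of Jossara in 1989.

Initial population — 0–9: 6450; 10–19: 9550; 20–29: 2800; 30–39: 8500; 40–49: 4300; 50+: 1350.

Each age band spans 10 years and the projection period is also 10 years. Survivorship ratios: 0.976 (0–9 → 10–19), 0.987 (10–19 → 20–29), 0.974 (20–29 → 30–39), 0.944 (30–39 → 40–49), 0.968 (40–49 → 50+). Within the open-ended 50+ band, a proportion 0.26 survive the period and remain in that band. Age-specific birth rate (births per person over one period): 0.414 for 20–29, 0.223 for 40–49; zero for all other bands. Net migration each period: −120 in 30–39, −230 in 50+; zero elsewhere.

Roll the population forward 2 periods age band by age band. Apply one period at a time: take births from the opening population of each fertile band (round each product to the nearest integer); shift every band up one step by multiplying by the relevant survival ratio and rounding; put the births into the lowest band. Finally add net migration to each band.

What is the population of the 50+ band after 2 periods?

8651

Let band 1 be 0–9 through band 6 = 50+.
After projecting period 1:
Births: 2800 * 0.414 = 1159  |  4300 * 0.223 = 959 → total 2118
Band 2: 6450 * 0.976 = 6295
Band 3: 9550 * 0.987 = 9426
Band 4: 2800 * 0.974 = 2727
Band 5: 8500 * 0.944 = 8024
Band 6: 4300 * 0.968 + 1350 * 0.26 = 4162 + 351 = 4513
Net migration: Band 4 − 120 → 2607; Band 6 − 230 → 4283
Population now: 0–9=2118, 10–19=6295, 20–29=9426, 30–39=2607, 40–49=8024, 50+=4283
After projecting period 2:
Births: 9426 * 0.414 = 3902  |  8024 * 0.223 = 1789 → total 5691
Band 2: 2118 * 0.976 = 2067
Band 3: 6295 * 0.987 = 6213
Band 4: 9426 * 0.974 = 9181
Band 5: 2607 * 0.944 = 2461
Band 6: 8024 * 0.968 + 4283 * 0.26 = 7767 + 1114 = 8881
Net migration: Band 4 − 120 → 9061; Band 6 − 230 → 8651
Population now: 0–9=5691, 10–19=2067, 20–29=6213, 30–39=9061, 40–49=2461, 50+=8651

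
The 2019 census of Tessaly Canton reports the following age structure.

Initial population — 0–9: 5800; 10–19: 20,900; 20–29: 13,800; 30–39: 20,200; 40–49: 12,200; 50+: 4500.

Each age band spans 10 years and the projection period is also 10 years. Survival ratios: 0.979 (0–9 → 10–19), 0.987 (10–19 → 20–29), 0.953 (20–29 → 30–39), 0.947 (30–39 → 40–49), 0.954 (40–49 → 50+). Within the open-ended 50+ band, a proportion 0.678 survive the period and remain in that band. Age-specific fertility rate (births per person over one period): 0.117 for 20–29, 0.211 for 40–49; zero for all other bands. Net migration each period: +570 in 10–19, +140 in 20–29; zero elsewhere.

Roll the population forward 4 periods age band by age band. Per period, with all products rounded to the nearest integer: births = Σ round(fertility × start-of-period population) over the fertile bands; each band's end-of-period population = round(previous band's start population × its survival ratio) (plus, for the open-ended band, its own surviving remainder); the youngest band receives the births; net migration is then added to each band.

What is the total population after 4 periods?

— Period 1 —
Births: 13800 × 0.117 = 1615 ; 12200 × 0.211 = 2574 ⇒ total 4189
10–19: 5800 × 0.979 = 5678
20–29: 20900 × 0.987 = 20628
30–39: 13800 × 0.953 = 13151
40–49: 20200 × 0.947 = 19129
50+: 12200 × 0.954 + 4500 × 0.678 = 11639 + 3051 = 14690
Net migration: 10–19 + 570 → 6248; 20–29 + 140 → 20768
End of period: [4189, 6248, 20768, 13151, 19129, 14690]
— Period 2 —
Births: 20768 × 0.117 = 2430 ; 19129 × 0.211 = 4036 ⇒ total 6466
10–19: 4189 × 0.979 = 4101
20–29: 6248 × 0.987 = 6167
30–39: 20768 × 0.953 = 19792
40–49: 13151 × 0.947 = 12454
50+: 19129 × 0.954 + 14690 × 0.678 = 18249 + 9960 = 28209
Net migration: 10–19 + 570 → 4671; 20–29 + 140 → 6307
End of period: [6466, 4671, 6307, 19792, 12454, 28209]
— Period 3 —
Births: 6307 × 0.117 = 738 ; 12454 × 0.211 = 2628 ⇒ total 3366
10–19: 6466 × 0.979 = 6330
20–29: 4671 × 0.987 = 4610
30–39: 6307 × 0.953 = 6011
40–49: 19792 × 0.947 = 18743
50+: 12454 × 0.954 + 28209 × 0.678 = 11881 + 19126 = 31007
Net migration: 10–19 + 570 → 6900; 20–29 + 140 → 4750
End of period: [3366, 6900, 4750, 6011, 18743, 31007]
— Period 4 —
Births: 4750 × 0.117 = 556 ; 18743 × 0.211 = 3955 ⇒ total 4511
10–19: 3366 × 0.979 = 3295
20–29: 6900 × 0.987 = 6810
30–39: 4750 × 0.953 = 4527
40–49: 6011 × 0.947 = 5692
50+: 18743 × 0.954 + 31007 × 0.678 = 17881 + 21023 = 38904
Net migration: 10–19 + 570 → 3865; 20–29 + 140 → 6950
End of period: [4511, 3865, 6950, 4527, 5692, 38904]
Total after period 4: 4511 + 3865 + 6950 + 4527 + 5692 + 38904 = 64449

64449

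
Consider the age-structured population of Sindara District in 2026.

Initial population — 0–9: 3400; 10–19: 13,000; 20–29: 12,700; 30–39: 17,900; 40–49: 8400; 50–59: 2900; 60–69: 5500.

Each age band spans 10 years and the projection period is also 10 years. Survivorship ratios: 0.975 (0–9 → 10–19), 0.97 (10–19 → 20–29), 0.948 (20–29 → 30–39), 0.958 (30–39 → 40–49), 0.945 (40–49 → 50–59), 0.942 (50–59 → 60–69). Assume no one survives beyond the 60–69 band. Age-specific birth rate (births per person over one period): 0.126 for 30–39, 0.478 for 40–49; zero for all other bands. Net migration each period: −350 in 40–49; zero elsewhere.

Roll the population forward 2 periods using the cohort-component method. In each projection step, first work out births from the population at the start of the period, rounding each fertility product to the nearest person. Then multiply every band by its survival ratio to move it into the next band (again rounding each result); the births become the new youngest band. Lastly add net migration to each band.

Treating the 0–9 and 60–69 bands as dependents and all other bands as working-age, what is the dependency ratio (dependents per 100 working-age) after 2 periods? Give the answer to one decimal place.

35.2

(Groups numbered youngest = 1 to oldest = 7.)
— Period 1 —
Births: 17900 × 0.126 = 2255  |  8400 × 0.478 = 4015 → total 6270
Group 2: 3400 × 0.975 = 3315
Group 3: 13000 × 0.97 = 12610
Group 4: 12700 × 0.948 = 12040
Group 5: 17900 × 0.958 = 17148
Group 6: 8400 × 0.945 = 7938
Group 7: 2900 × 0.942 = 2732
Net migration: Group 5 − 350 → 16798
→ [6270, 3315, 12610, 12040, 16798, 7938, 2732]
— Period 2 —
Births: 12040 × 0.126 = 1517  |  16798 × 0.478 = 8029 → total 9546
Group 2: 6270 × 0.975 = 6113
Group 3: 3315 × 0.97 = 3216
Group 4: 12610 × 0.948 = 11954
Group 5: 12040 × 0.958 = 11534
Group 6: 16798 × 0.945 = 15874
Group 7: 7938 × 0.942 = 7478
Net migration: Group 5 − 350 → 11184
→ [9546, 6113, 3216, 11954, 11184, 15874, 7478]
Dependents (band 0–9 + band 60–69) = 9546 + 7478 = 17024; working-age = 48341; ratio = 17024/48341 × 100 = 35.2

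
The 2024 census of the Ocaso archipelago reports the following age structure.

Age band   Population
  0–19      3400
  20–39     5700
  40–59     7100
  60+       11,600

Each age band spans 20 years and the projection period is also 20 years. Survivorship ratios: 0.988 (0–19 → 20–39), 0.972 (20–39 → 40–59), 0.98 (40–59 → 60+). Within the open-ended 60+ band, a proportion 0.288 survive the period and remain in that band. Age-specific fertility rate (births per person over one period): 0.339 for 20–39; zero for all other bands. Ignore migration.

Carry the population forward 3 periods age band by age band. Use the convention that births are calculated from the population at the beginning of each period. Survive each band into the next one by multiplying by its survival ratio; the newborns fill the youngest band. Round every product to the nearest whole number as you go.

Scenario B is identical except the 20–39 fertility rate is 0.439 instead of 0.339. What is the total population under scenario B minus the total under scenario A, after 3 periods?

After projecting period 1:
Births: 5700 × 0.339 = 1932
20–39: 3400 × 0.988 = 3359
40–59: 5700 × 0.972 = 5540
60+: 7100 × 0.98 + 11600 × 0.288 = 6958 + 3341 = 10299
Population now: 0–19=1932, 20–39=3359, 40–59=5540, 60+=10299
After projecting period 2:
Births: 3359 × 0.339 = 1139
20–39: 1932 × 0.988 = 1909
40–59: 3359 × 0.972 = 3265
60+: 5540 × 0.98 + 10299 × 0.288 = 5429 + 2966 = 8395
Population now: 0–19=1139, 20–39=1909, 40–59=3265, 60+=8395
After projecting period 3:
Births: 1909 × 0.339 = 647
20–39: 1139 × 0.988 = 1125
40–59: 1909 × 0.972 = 1856
60+: 3265 × 0.98 + 8395 × 0.288 = 3200 + 2418 = 5618
Population now: 0–19=647, 20–39=1125, 40–59=1856, 60+=5618
Scenario A total after 3 periods: 9246
Scenario B projection —
After projecting period 1:
Births: 5700 × 0.439 = 2502
20–39: 3400 × 0.988 = 3359
40–59: 5700 × 0.972 = 5540
60+: 7100 × 0.98 + 11600 × 0.288 = 6958 + 3341 = 10299
Population now: 0–19=2502, 20–39=3359, 40–59=5540, 60+=10299
After projecting period 2:
Births: 3359 × 0.439 = 1475
20–39: 2502 × 0.988 = 2472
40–59: 3359 × 0.972 = 3265
60+: 5540 × 0.98 + 10299 × 0.288 = 5429 + 2966 = 8395
Population now: 0–19=1475, 20–39=2472, 40–59=3265, 60+=8395
After projecting period 3:
Births: 2472 × 0.439 = 1085
20–39: 1475 × 0.988 = 1457
40–59: 2472 × 0.972 = 2403
60+: 3265 × 0.98 + 8395 × 0.288 = 3200 + 2418 = 5618
Population now: 0–19=1085, 20–39=1457, 40–59=2403, 60+=5618
Scenario B total after 3 periods: 10563
Difference B − A = 10563 − 9246 = 1317

1317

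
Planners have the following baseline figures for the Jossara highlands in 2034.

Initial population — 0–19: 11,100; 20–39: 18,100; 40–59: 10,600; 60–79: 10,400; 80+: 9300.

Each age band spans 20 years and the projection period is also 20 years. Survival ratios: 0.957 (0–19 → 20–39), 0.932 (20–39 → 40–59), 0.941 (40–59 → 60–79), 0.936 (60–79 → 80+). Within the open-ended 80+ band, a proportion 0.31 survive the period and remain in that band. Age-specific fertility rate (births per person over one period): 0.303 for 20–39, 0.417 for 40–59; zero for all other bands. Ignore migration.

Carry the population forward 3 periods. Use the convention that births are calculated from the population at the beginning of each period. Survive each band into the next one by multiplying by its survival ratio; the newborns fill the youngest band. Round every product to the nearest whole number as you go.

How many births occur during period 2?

10253

[period 1]
Births: 18100 × 0.303 = 5484  |  10600 × 0.417 = 4420 — total 9904
20–39: 11100 × 0.957 = 10623
40–59: 18100 × 0.932 = 16869
60–79: 10600 × 0.941 = 9975
80+: 10400 × 0.936 + 9300 × 0.31 = 9734 + 2883 = 12617
→ [9904, 10623, 16869, 9975, 12617]
[period 2]
Births: 10623 × 0.303 = 3219  |  16869 × 0.417 = 7034 — total 10253
20–39: 9904 × 0.957 = 9478
40–59: 10623 × 0.932 = 9901
60–79: 16869 × 0.941 = 15874
80+: 9975 × 0.936 + 12617 × 0.31 = 9337 + 3911 = 13248
→ [10253, 9478, 9901, 15874, 13248]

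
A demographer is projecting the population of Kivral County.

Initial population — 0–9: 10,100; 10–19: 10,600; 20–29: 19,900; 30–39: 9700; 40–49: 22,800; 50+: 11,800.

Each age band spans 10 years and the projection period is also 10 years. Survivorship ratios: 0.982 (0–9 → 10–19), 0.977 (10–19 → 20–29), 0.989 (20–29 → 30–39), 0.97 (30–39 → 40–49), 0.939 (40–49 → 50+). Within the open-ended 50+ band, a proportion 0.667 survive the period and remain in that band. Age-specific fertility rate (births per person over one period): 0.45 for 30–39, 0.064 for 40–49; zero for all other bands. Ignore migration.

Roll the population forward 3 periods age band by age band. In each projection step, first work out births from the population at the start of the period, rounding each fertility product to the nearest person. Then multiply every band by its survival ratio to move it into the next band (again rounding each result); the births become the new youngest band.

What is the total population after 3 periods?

After projecting period 1:
Births: 9700 × 0.45 = 4365 ; 22800 × 0.064 = 1459 → total 5824
10–19: 10100 × 0.982 = 9918
20–29: 10600 × 0.977 = 10356
30–39: 19900 × 0.989 = 19681
40–49: 9700 × 0.97 = 9409
50+: 22800 × 0.939 + 11800 × 0.667 = 21409 + 7871 = 29280
→ [5824, 9918, 10356, 19681, 9409, 29280]
After projecting period 2:
Births: 19681 × 0.45 = 8856 ; 9409 × 0.064 = 602 → total 9458
10–19: 5824 × 0.982 = 5719
20–29: 9918 × 0.977 = 9690
30–39: 10356 × 0.989 = 10242
40–49: 19681 × 0.97 = 19091
50+: 9409 × 0.939 + 29280 × 0.667 = 8835 + 19530 = 28365
→ [9458, 5719, 9690, 10242, 19091, 28365]
After projecting period 3:
Births: 10242 × 0.45 = 4609 ; 19091 × 0.064 = 1222 → total 5831
10–19: 9458 × 0.982 = 9288
20–29: 5719 × 0.977 = 5587
30–39: 9690 × 0.989 = 9583
40–49: 10242 × 0.97 = 9935
50+: 19091 × 0.939 + 28365 × 0.667 = 17926 + 18919 = 36845
→ [5831, 9288, 5587, 9583, 9935, 36845]
Total after period 3: 5831 + 9288 + 5587 + 9583 + 9935 + 36845 = 77069

77069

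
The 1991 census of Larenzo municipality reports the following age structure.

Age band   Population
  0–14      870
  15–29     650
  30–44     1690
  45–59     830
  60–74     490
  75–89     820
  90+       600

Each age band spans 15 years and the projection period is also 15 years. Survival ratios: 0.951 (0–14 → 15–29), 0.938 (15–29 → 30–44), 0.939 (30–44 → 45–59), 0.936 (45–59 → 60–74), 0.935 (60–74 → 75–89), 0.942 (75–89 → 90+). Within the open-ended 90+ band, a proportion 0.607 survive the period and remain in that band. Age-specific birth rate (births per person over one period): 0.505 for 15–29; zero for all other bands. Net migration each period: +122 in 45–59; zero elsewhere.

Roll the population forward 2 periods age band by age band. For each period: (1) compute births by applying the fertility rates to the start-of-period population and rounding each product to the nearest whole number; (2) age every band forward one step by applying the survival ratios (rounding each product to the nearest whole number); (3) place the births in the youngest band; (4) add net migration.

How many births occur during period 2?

Numbering the bands 1..7 from youngest to oldest:
— Period 1 —
Births: 650 × 0.505 = 328
Band 2: 870 × 0.951 = 827
Band 3: 650 × 0.938 = 610
Band 4: 1690 × 0.939 = 1587
Band 5: 830 × 0.936 = 777
Band 6: 490 × 0.935 = 458
Band 7: 820 × 0.942 + 600 × 0.607 = 772 + 364 = 1136
Net migration: Band 4 + 122 → 1709
End of period: [328, 827, 610, 1709, 777, 458, 1136]
— Period 2 —
Births: 827 × 0.505 = 418
Band 2: 328 × 0.951 = 312
Band 3: 827 × 0.938 = 776
Band 4: 610 × 0.939 = 573
Band 5: 1709 × 0.936 = 1600
Band 6: 777 × 0.935 = 726
Band 7: 458 × 0.942 + 1136 × 0.607 = 431 + 690 = 1121
Net migration: Band 4 + 122 → 695
End of period: [418, 312, 776, 695, 1600, 726, 1121]

418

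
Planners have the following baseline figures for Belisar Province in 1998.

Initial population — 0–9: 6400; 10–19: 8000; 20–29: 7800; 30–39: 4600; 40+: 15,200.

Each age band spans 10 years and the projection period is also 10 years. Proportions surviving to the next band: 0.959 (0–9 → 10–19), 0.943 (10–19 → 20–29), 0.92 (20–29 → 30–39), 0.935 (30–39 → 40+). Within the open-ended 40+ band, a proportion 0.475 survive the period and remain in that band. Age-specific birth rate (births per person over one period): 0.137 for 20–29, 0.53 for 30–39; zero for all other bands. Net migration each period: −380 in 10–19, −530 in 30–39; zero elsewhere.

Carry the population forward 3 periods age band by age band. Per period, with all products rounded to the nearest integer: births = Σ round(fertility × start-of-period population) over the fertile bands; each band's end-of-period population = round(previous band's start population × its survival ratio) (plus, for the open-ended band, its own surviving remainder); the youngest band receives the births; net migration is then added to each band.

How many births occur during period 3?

4141

(Groups numbered youngest = 1 to oldest = 5.)
Period 1:
Births: 7800 × 0.137 = 1069 ; 4600 × 0.53 = 2438 — total 3507
Group 2: 6400 × 0.959 = 6138
Group 3: 8000 × 0.943 = 7544
Group 4: 7800 × 0.92 = 7176
Group 5: 4600 × 0.935 + 15200 × 0.475 = 4301 + 7220 = 11521
Net migration: Group 2 − 380 → 5758; Group 4 − 530 → 6646
Giving 3507 / 5758 / 7544 / 6646 / 11521.
Period 2:
Births: 7544 × 0.137 = 1034 ; 6646 × 0.53 = 3522 — total 4556
Group 2: 3507 × 0.959 = 3363
Group 3: 5758 × 0.943 = 5430
Group 4: 7544 × 0.92 = 6940
Group 5: 6646 × 0.935 + 11521 × 0.475 = 6214 + 5472 = 11686
Net migration: Group 2 − 380 → 2983; Group 4 − 530 → 6410
Giving 4556 / 2983 / 5430 / 6410 / 11686.
Period 3:
Births: 5430 × 0.137 = 744 ; 6410 × 0.53 = 3397 — total 4141
Group 2: 4556 × 0.959 = 4369
Group 3: 2983 × 0.943 = 2813
Group 4: 5430 × 0.92 = 4996
Group 5: 6410 × 0.935 + 11686 × 0.475 = 5993 + 5551 = 11544
Net migration: Group 2 − 380 → 3989; Group 4 − 530 → 4466
Giving 4141 / 3989 / 2813 / 4466 / 11544.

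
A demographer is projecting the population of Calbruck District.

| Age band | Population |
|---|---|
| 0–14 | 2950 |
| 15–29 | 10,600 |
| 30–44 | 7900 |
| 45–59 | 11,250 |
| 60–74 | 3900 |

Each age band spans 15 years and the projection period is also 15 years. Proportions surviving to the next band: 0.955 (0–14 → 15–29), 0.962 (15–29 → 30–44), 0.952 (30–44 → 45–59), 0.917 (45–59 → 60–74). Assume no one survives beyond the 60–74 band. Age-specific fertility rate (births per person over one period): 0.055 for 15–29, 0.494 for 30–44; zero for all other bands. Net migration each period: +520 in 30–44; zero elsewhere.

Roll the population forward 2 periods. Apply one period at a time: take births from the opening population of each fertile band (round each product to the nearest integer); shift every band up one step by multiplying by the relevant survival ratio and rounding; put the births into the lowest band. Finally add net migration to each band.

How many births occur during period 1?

4486

Period 1:
Births: 10600 × 0.055 = 583  |  7900 × 0.494 = 3903 → total 4486
15–29: 2950 × 0.955 = 2817
30–44: 10600 × 0.962 = 10197
45–59: 7900 × 0.952 = 7521
60–74: 11250 × 0.917 = 10316
Net migration: 30–44 + 520 → 10717
Population now: 0–14=4486, 15–29=2817, 30–44=10717, 45–59=7521, 60–74=10316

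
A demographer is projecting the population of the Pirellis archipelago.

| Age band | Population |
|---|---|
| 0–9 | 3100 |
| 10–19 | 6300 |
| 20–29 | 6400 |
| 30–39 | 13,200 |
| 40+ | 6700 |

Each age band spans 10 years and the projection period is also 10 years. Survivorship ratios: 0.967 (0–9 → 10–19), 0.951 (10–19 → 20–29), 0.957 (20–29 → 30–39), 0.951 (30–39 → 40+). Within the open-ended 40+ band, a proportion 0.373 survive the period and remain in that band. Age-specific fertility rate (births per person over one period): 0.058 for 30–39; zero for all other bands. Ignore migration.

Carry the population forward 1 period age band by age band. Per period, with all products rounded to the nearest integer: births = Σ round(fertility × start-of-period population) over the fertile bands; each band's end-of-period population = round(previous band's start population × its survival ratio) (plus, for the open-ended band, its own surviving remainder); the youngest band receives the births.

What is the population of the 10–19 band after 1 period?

2998

Period 1:
Births: 13200 * 0.058 = 766
10–19: 3100 * 0.967 = 2998
20–29: 6300 * 0.951 = 5991
30–39: 6400 * 0.957 = 6125
40+: 13200 * 0.951 + 6700 * 0.373 = 12553 + 2499 = 15052
Population now: 0–9=766, 10–19=2998, 20–29=5991, 30–39=6125, 40+=15052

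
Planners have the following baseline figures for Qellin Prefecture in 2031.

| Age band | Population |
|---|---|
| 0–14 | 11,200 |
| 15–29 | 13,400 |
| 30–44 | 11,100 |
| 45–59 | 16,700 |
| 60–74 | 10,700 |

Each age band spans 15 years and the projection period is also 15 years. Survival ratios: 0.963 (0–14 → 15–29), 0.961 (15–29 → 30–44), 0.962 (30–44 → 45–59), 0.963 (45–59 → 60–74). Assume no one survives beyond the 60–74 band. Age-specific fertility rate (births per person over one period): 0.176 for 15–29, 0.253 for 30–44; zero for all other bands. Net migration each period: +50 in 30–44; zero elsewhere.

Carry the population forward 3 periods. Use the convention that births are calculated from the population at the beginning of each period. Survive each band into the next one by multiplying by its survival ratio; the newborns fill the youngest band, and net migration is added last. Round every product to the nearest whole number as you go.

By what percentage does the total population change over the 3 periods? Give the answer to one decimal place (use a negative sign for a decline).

[period 1]
Births: 13400 × 0.176 = 2358 ; 11100 × 0.253 = 2808 → total 5166
15–29: 11200 × 0.963 = 10786
30–44: 13400 × 0.961 = 12877
45–59: 11100 × 0.962 = 10678
60–74: 16700 × 0.963 = 16082
Net migration: 30–44 + 50 → 12927
Giving 5166 / 10786 / 12927 / 10678 / 16082.
[period 2]
Births: 10786 × 0.176 = 1898 ; 12927 × 0.253 = 3271 → total 5169
15–29: 5166 × 0.963 = 4975
30–44: 10786 × 0.961 = 10365
45–59: 12927 × 0.962 = 12436
60–74: 10678 × 0.963 = 10283
Net migration: 30–44 + 50 → 10415
Giving 5169 / 4975 / 10415 / 12436 / 10283.
[period 3]
Births: 4975 × 0.176 = 876 ; 10415 × 0.253 = 2635 → total 3511
15–29: 5169 × 0.963 = 4978
30–44: 4975 × 0.961 = 4781
45–59: 10415 × 0.962 = 10019
60–74: 12436 × 0.963 = 11976
Net migration: 30–44 + 50 → 4831
Giving 3511 / 4978 / 4831 / 10019 / 11976.
Total: 63100 → 35315; change = -27785; percentage change = -44.0%

-44.0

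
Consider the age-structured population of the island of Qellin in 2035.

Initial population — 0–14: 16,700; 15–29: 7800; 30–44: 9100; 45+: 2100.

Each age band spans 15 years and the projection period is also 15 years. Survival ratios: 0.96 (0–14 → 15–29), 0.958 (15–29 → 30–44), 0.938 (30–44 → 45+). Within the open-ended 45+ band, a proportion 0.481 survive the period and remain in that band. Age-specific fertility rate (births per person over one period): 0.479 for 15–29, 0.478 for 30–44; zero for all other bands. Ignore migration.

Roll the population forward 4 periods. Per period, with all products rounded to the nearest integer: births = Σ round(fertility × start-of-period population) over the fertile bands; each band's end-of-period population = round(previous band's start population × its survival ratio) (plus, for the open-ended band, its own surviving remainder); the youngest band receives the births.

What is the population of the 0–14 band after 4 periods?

— Period 1 —
Births: 7800 * 0.479 = 3736 ; 9100 * 0.478 = 4350 — total 8086
15–29: 16700 * 0.96 = 16032
30–44: 7800 * 0.958 = 7472
45+: 9100 * 0.938 + 2100 * 0.481 = 8536 + 1010 = 9546
End of period: [8086, 16032, 7472, 9546]
— Period 2 —
Births: 16032 * 0.479 = 7679 ; 7472 * 0.478 = 3572 — total 11251
15–29: 8086 * 0.96 = 7763
30–44: 16032 * 0.958 = 15359
45+: 7472 * 0.938 + 9546 * 0.481 = 7009 + 4592 = 11601
End of period: [11251, 7763, 15359, 11601]
— Period 3 —
Births: 7763 * 0.479 = 3718 ; 15359 * 0.478 = 7342 — total 11060
15–29: 11251 * 0.96 = 10801
30–44: 7763 * 0.958 = 7437
45+: 15359 * 0.938 + 11601 * 0.481 = 14407 + 5580 = 19987
End of period: [11060, 10801, 7437, 19987]
— Period 4 —
Births: 10801 * 0.479 = 5174 ; 7437 * 0.478 = 3555 — total 8729
15–29: 11060 * 0.96 = 10618
30–44: 10801 * 0.958 = 10347
45+: 7437 * 0.938 + 19987 * 0.481 = 6976 + 9614 = 16590
End of period: [8729, 10618, 10347, 16590]

8729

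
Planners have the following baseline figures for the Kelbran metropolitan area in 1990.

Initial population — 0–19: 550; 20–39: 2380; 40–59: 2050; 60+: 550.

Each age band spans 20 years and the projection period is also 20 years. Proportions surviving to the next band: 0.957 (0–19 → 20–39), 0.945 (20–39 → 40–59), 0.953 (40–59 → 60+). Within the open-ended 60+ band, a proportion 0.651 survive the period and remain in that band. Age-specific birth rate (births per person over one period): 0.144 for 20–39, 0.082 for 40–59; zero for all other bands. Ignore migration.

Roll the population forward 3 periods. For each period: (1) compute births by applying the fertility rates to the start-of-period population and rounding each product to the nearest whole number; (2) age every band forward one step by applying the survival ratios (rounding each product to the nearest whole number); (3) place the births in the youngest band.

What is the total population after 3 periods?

Call the groups 1 to 4, youngest first.
— Period 1 —
Births: 2380 × 0.144 = 343 ; 2050 × 0.082 = 168 → 511
Group 2: 550 × 0.957 = 526
Group 3: 2380 × 0.945 = 2249
Group 4: 2050 × 0.953 + 550 × 0.651 = 1954 + 358 = 2312
End of period: [511, 526, 2249, 2312]
— Period 2 —
Births: 526 × 0.144 = 76 ; 2249 × 0.082 = 184 → 260
Group 2: 511 × 0.957 = 489
Group 3: 526 × 0.945 = 497
Group 4: 2249 × 0.953 + 2312 × 0.651 = 2143 + 1505 = 3648
End of period: [260, 489, 497, 3648]
— Period 3 —
Births: 489 × 0.144 = 70 ; 497 × 0.082 = 41 → 111
Group 2: 260 × 0.957 = 249
Group 3: 489 × 0.945 = 462
Group 4: 497 × 0.953 + 3648 × 0.651 = 474 + 2375 = 2849
End of period: [111, 249, 462, 2849]
Total after period 3: 111 + 249 + 462 + 2849 = 3671

3671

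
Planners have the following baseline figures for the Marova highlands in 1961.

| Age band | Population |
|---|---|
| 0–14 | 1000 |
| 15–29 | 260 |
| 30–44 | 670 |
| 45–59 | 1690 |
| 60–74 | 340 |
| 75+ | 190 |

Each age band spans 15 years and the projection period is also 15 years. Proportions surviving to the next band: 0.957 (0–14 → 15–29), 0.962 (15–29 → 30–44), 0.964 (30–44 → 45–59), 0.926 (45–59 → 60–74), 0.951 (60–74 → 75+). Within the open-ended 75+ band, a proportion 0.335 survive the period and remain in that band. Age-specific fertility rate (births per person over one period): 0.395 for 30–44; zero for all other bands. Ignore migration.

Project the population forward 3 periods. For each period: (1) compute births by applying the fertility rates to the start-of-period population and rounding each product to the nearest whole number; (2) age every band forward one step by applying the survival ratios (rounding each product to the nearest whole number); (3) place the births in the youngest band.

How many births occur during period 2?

Let group 1 be 0–14 through group 6 = 75+.
Period 1:
Births: 670 × 0.395 = 265
Group 2: 1000 × 0.957 = 957
Group 3: 260 × 0.962 = 250
Group 4: 670 × 0.964 = 646
Group 5: 1690 × 0.926 = 1565
Group 6: 340 × 0.951 + 190 × 0.335 = 323 + 64 = 387
→ [265, 957, 250, 646, 1565, 387]
Period 2:
Births: 250 × 0.395 = 99
Group 2: 265 × 0.957 = 254
Group 3: 957 × 0.962 = 921
Group 4: 250 × 0.964 = 241
Group 5: 646 × 0.926 = 598
Group 6: 1565 × 0.951 + 387 × 0.335 = 1488 + 130 = 1618
→ [99, 254, 921, 241, 598, 1618]

99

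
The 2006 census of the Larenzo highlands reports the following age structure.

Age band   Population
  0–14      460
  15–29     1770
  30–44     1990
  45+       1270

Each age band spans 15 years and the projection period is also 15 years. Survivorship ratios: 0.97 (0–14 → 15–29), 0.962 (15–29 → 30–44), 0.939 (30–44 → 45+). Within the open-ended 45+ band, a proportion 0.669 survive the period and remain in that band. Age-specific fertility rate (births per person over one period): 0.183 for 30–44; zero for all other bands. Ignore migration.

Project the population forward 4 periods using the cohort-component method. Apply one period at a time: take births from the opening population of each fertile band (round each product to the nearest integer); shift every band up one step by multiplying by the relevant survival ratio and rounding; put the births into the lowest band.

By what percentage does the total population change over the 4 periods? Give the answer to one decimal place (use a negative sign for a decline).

(Groups numbered youngest = 1 to oldest = 4.)
[period 1]
Births: 1990 × 0.183 = 364
Group 2: 460 × 0.97 = 446
Group 3: 1770 × 0.962 = 1703
Group 4: 1990 × 0.939 + 1270 × 0.669 = 1869 + 850 = 2719
Population now: 0–14=364, 15–29=446, 30–44=1703, 45+=2719
[period 2]
Births: 1703 × 0.183 = 312
Group 2: 364 × 0.97 = 353
Group 3: 446 × 0.962 = 429
Group 4: 1703 × 0.939 + 2719 × 0.669 = 1599 + 1819 = 3418
Population now: 0–14=312, 15–29=353, 30–44=429, 45+=3418
[period 3]
Births: 429 × 0.183 = 79
Group 2: 312 × 0.97 = 303
Group 3: 353 × 0.962 = 340
Group 4: 429 × 0.939 + 3418 × 0.669 = 403 + 2287 = 2690
Population now: 0–14=79, 15–29=303, 30–44=340, 45+=2690
[period 4]
Births: 340 × 0.183 = 62
Group 2: 79 × 0.97 = 77
Group 3: 303 × 0.962 = 291
Group 4: 340 × 0.939 + 2690 × 0.669 = 319 + 1800 = 2119
Population now: 0–14=62, 15–29=77, 30–44=291, 45+=2119
Total: 5490 → 2549; change = -2941; percentage change = -53.6%

-53.6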